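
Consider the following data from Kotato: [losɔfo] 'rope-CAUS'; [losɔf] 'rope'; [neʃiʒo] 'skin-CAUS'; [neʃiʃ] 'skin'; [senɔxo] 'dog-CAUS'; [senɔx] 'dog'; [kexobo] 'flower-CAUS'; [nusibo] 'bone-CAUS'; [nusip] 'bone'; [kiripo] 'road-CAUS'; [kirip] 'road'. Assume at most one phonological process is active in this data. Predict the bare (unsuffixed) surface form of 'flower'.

[kexop]

The root 'bone' surfaces as [nusibo] and [nusip], with a stem-final [b] ~ [p] alternation.
If /p/ were underlying and a rule turned it into [b] before the CAUS suffix, 'road' would also alternate; but it has [p] in both [kiripo] and [kirip].
The underlying segment must be /b/; voiced obstruents become voiceless word-finally, yielding [p] there.
From [kexobo] the stem 'flower' is /kexob/; word-finally this yields [kexop].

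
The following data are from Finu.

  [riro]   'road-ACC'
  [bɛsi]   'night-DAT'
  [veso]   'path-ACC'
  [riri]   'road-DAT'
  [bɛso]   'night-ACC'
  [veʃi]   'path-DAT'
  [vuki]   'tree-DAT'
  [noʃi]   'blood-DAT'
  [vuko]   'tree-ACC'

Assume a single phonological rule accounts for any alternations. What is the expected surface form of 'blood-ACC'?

The stem for 'path' ends in [ʃ] in [veʃi] but [s] in [veso].
Compare 'night', with invariant [s] in [bɛsi] and [bɛso]: an analysis with underlying /s/ and a rule producing [ʃ] before the DAT suffix would wrongly predict alternation here too.
So /ʃ/ is underlying, and a rule of depalatalization — palato-alveolar /ʃ/ becomes [s] when no front vowel follows — gives [s].
The one attested form of 'blood', [noʃi], shows underlying /noʃ/. Applying the same rule when no front vowel follows gives [noso].

[noso]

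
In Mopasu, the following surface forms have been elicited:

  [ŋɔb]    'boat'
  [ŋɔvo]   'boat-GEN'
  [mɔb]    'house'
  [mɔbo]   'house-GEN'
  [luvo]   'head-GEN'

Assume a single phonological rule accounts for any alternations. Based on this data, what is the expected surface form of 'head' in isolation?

The stem for 'boat' ends in [b] in [ŋɔb] but [v] in [ŋɔvo].
But 'house' keeps [b] in both environments ([mɔb], [mɔbo]), so there is no rule changing /b/ to [v] before the GEN suffix.
The alternation reflects word-final hardening: voiced fricatives become stops word-finally. /v/ is underlying.
The one attested form of 'head', [luvo], shows underlying /luv/. Applying the same rule word-finally gives [lub].

[lub]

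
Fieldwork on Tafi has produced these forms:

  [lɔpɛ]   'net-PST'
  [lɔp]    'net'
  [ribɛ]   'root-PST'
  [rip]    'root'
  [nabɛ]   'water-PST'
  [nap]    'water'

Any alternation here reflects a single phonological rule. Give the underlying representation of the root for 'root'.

In [ribɛ] and [rip] the final segment of 'root' alternates: [b] ~ [p].
Compare 'net', with invariant [p] in [lɔpɛ] and [lɔp]: an analysis with underlying /p/ and a rule producing [b] before the PST suffix would wrongly predict alternation here too.
The underlying segment must be /b/; voiced obstruents become voiceless word-finally, yielding [p] there.
So 'root' = /rib/.

/rib/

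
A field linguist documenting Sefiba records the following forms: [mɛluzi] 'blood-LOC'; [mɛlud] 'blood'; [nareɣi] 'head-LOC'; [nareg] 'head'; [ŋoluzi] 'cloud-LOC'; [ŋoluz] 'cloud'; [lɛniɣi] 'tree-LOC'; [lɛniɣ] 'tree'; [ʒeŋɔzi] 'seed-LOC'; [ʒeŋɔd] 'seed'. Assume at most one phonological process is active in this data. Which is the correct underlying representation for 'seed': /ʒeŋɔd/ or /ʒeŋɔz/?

/ʒeŋɔd/

'seed' shows [z] ~ [d] at the end of the stem ([ʒeŋɔzi] vs [ʒeŋɔd]).
If /z/ were underlying and a rule turned it into [d] in isolation, 'cloud' would also alternate; but it has [z] in both [ŋoluzi] and [ŋoluz].
Therefore /d/ is basic and [z] is derived by intervocalic spirantization (voiced stops become fricatives between vowels).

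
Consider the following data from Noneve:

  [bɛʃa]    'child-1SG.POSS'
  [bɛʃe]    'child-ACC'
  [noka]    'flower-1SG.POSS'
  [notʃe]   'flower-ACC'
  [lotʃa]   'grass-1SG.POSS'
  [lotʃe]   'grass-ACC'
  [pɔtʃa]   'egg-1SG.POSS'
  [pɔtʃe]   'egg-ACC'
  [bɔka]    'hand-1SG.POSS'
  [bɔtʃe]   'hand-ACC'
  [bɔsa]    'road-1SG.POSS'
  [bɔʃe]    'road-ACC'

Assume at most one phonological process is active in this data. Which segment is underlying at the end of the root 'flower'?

In [noka] and [notʃe] the final segment of 'flower' alternates: [k] ~ [tʃ].
Compare 'egg', with invariant [tʃ] in [pɔtʃa] and [pɔtʃe]: an analysis with underlying /tʃ/ and a rule producing [k] before the 1SG.POSS suffix would wrongly predict alternation here too.
The underlying segment must be /k/; /k/ and /s/ become palato-alveolar [tʃ] and [ʃ] before a front vowel, yielding [tʃ] there.

/k/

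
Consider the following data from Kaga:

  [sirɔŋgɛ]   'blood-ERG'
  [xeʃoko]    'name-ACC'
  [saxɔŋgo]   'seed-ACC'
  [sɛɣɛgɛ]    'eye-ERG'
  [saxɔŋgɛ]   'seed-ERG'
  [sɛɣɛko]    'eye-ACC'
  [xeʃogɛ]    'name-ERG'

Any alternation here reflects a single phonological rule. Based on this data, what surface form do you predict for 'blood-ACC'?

[sirɔŋgo]

The ACC suffix surfaces as [-go] and [-ko], depending on the final segment of the stem.
By contrast the ERG suffix keeps its initial [g] throughout — that segment must be underlying.
So the underlying form is /-ko/, and voiceless stops become voiced after a nasal.
After 'blood', which ends in a nasal, the suffix surfaces as [-go], giving [sirɔŋgo].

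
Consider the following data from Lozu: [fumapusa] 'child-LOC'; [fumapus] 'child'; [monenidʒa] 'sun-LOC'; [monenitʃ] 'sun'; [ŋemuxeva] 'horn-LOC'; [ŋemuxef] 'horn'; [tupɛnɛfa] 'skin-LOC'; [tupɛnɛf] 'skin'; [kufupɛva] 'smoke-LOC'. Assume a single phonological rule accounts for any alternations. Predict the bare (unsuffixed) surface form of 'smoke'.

[kufupɛf]

The stem for 'horn' ends in [v] in [ŋemuxeva] but [f] in [ŋemuxef].
But 'skin' keeps [f] in both environments ([tupɛnɛfa], [tupɛnɛf]), so there is no rule changing /f/ to [v] before the LOC suffix.
Therefore /v/ is basic and [f] is derived by word-final obstruent devoicing (voiced obstruents become voiceless word-finally).
The one attested form of 'smoke', [kufupɛva], shows underlying /kufupɛv/. Applying the same rule word-finally gives [kufupɛf].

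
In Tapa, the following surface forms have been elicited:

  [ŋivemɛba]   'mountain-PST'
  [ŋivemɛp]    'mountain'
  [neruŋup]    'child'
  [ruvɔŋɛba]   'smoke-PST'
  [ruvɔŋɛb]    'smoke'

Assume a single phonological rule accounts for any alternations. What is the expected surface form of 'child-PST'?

[neruŋuba]

The root 'mountain' surfaces as [ŋivemɛba] and [ŋivemɛp], with a stem-final [b] ~ [p] alternation.
But 'smoke' keeps [b] in both environments ([ruvɔŋɛba], [ruvɔŋɛb]), so there is no rule changing /b/ to [p] in isolation.
So /p/ is underlying, and a rule of intervocalic voicing — voiceless stops become voiced between vowels — gives [b].
From [neruŋup] the stem 'child' is /neruŋup/; between vowels this yields [neruŋuba].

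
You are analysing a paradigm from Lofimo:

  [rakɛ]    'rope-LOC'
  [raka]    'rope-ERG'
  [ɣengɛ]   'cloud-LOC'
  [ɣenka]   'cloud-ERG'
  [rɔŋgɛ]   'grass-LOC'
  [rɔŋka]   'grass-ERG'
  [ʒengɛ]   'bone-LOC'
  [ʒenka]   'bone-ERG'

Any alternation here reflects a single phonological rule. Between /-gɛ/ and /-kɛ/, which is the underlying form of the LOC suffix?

The LOC suffix surfaces as [-gɛ] and [-kɛ], depending on the final segment of the stem.
The ERG suffix, which begins with [k], is invariant after every stem; so [k] is not altered by any rule here.
So the underlying form is /-gɛ/, and voiced stops become voiceless after a vowel.

/-gɛ/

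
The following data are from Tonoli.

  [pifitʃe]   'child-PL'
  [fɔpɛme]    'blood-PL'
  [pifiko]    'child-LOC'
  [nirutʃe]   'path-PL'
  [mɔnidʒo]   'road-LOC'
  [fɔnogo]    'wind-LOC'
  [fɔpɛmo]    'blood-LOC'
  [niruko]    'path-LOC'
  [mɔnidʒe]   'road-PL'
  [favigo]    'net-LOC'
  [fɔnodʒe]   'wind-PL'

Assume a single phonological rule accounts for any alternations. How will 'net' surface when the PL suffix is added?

[favidʒe]

The stem for 'wind' ends in [dʒ] in [fɔnodʒe] but [g] in [fɔnogo].
The stem 'road' ([mɔnidʒe], [mɔnidʒo]) shows [dʒ] unchanged in both environments, so [dʒ] cannot be basic with [g] derived before the LOC suffix.
The underlying segment must be /g/; /k/ and /g/ become palato-alveolar [tʃ] and [dʒ] before a front vowel, yielding [dʒ] there.
The one attested form of 'net', [favigo], shows underlying /favig/. Applying the same rule before a front vowel gives [favidʒe].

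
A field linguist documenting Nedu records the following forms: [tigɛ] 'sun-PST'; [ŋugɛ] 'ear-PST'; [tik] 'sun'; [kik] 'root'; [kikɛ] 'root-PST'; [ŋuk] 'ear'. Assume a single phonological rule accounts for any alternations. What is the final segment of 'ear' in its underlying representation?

In [ŋugɛ] and [ŋuk] the final segment of 'ear' alternates: [g] ~ [k].
The stem 'root' ([kikɛ], [kik]) shows [k] unchanged in both environments, so [k] cannot be basic with [g] derived before the PST suffix.
Therefore /g/ is basic and [k] is derived by word-final obstruent devoicing (voiced obstruents become voiceless word-finally).

/g/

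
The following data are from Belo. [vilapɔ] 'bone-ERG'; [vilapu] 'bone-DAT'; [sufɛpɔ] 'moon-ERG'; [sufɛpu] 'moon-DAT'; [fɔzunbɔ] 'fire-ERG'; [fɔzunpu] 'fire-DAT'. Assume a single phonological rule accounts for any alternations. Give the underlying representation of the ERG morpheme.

/-bɔ/

The ERG morpheme has two allomorphs, [-bɔ] and [-pɔ].
The DAT suffix, which begins with [p], is invariant after every stem; so [p] is not altered by any rule here.
So the underlying form is /-bɔ/, and voiced stops become voiceless after a vowel.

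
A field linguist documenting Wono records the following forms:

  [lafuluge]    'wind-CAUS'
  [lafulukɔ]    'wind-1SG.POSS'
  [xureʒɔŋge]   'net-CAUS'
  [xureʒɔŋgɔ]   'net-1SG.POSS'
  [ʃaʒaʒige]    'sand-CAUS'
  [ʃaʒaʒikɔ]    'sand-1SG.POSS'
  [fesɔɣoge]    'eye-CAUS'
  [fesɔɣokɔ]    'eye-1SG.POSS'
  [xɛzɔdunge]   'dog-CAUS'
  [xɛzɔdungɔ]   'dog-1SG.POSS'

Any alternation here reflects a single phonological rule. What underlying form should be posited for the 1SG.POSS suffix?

/-kɔ/

The 1SG.POSS morpheme has two allomorphs, [-gɔ] and [-kɔ].
By contrast the CAUS suffix keeps its initial [g] throughout — that segment must be underlying.
The 1SG.POSS suffix is therefore /-kɔ/ underlyingly, with post-nasal voicing: voiceless stops become voiced after a nasal.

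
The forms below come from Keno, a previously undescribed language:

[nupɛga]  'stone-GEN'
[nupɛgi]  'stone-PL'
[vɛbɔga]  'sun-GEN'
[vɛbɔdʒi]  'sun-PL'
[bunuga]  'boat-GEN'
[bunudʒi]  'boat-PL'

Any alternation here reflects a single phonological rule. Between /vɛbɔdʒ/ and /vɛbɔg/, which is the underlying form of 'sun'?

The stem for 'sun' ends in [g] in [vɛbɔga] but [dʒ] in [vɛbɔdʒi].
But 'stone' keeps [g] in both environments ([nupɛga], [nupɛgi]), so there is no rule changing /g/ to [dʒ] before the PL suffix.
So /dʒ/ is underlying, and a rule of depalatalization — palato-alveolar /dʒ/ becomes [g] when no front vowel follows — gives [g].

/vɛbɔdʒ/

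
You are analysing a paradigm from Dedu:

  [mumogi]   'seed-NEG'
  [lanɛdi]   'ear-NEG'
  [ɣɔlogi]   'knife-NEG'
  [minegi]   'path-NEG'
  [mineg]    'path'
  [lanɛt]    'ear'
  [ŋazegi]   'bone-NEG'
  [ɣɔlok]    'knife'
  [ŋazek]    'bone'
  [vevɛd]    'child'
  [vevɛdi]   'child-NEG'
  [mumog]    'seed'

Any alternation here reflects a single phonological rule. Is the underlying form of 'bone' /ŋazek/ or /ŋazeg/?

/ŋazek/

In [ŋazek] and [ŋazegi] the final segment of 'bone' alternates: [k] ~ [g].
But 'path' keeps [g] in both environments ([mineg], [minegi]), so there is no rule changing /g/ to [k] in isolation.
So /k/ is underlying, and a rule of intervocalic voicing — voiceless stops become voiced between vowels — gives [g].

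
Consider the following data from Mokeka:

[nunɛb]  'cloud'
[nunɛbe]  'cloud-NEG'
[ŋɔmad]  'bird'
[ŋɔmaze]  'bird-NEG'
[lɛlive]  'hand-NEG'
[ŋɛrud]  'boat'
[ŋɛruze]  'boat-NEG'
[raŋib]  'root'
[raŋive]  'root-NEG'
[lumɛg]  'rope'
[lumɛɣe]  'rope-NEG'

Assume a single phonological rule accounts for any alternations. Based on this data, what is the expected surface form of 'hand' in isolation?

'root' shows [b] ~ [v] at the end of the stem ([raŋib] vs [raŋive]).
If /b/ were underlying and a rule turned it into [v] before the NEG suffix, 'cloud' would also alternate; but it has [b] in both [nunɛb] and [nunɛbe].
Therefore /v/ is basic and [b] is derived by word-final hardening (voiced fricatives become stops word-finally).
From [lɛlive] the stem 'hand' is /lɛliv/; word-finally this yields [lɛlib].

[lɛlib]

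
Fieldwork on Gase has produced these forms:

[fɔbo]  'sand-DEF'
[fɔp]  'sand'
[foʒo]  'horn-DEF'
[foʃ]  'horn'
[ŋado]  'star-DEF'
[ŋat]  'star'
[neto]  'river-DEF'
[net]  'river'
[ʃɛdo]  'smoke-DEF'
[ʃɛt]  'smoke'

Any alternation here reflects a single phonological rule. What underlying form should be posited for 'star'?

/ŋad/

The root 'star' surfaces as [ŋado] and [ŋat], with a stem-final [d] ~ [t] alternation.
But 'river' keeps [t] in both environments ([neto], [net]), so there is no rule changing /t/ to [d] before the DEF suffix.
The underlying segment must be /d/; voiced obstruents become voiceless word-finally, yielding [t] there.
So 'star' = /ŋad/.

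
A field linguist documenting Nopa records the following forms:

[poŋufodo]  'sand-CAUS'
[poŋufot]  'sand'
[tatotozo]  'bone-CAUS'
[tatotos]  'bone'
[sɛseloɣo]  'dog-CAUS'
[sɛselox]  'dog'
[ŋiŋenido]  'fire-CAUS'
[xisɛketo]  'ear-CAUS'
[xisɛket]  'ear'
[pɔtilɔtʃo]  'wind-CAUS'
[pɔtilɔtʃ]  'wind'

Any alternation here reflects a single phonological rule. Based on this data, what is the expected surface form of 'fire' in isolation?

The root 'sand' surfaces as [poŋufodo] and [poŋufot], with a stem-final [d] ~ [t] alternation.
If /t/ were underlying and a rule turned it into [d] before the CAUS suffix, 'ear' would also alternate; but it has [t] in both [xisɛketo] and [xisɛket].
Therefore /d/ is basic and [t] is derived by word-final obstruent devoicing (voiced obstruents become voiceless word-finally).
From [ŋiŋenido] the stem 'fire' is /ŋiŋenid/; word-finally this yields [ŋiŋenit].

[ŋiŋenit]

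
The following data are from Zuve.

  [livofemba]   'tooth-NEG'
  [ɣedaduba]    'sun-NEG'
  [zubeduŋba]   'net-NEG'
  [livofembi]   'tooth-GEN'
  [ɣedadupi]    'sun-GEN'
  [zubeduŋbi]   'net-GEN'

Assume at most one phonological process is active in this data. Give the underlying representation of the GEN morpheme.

The GEN suffix surfaces as [-bi] and [-pi], depending on the final segment of the stem.
The NEG suffix, which begins with [b], is invariant after every stem; so [b] is not altered by any rule here.
So the underlying form is /-pi/, and voiceless stops become voiced after a nasal.

/-pi/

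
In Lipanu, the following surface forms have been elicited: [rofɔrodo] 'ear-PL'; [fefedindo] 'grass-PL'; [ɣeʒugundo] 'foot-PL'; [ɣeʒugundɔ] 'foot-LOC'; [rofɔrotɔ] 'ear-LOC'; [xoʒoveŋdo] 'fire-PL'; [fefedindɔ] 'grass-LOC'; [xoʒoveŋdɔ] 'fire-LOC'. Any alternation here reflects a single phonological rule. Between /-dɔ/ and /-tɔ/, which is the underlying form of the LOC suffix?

/-tɔ/

The LOC morpheme has two allomorphs, [-dɔ] and [-tɔ].
The PL suffix, which begins with [d], is invariant after every stem; so [d] is not altered by any rule here.
So the underlying form is /-tɔ/, and voiceless stops become voiced after a nasal.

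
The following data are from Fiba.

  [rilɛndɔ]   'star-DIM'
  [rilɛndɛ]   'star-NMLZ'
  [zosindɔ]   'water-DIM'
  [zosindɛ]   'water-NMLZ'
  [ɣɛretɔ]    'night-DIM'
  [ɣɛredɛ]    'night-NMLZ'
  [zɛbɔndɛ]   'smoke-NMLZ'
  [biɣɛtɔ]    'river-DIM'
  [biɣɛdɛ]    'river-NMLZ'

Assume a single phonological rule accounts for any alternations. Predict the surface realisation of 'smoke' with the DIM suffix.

[zɛbɔndɔ]

The DIM suffix surfaces as [-dɔ] and [-tɔ], depending on the final segment of the stem.
By contrast the NMLZ suffix keeps its initial [d] throughout — that segment must be underlying.
So the underlying form is /-tɔ/, and voiceless stops become voiced after a nasal.
After 'smoke', which ends in a nasal, the suffix surfaces as [-dɔ], giving [zɛbɔndɔ].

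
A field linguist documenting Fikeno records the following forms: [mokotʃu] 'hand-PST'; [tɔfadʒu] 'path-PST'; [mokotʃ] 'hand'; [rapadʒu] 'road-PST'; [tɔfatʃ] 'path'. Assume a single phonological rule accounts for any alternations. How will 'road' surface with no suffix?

In [tɔfadʒu] and [tɔfatʃ] the final segment of 'path' alternates: [dʒ] ~ [tʃ].
If /tʃ/ were underlying and a rule turned it into [dʒ] before the PST suffix, 'hand' would also alternate; but it has [tʃ] in both [mokotʃu] and [mokotʃ].
So /dʒ/ is underlying, and a rule of word-final obstruent devoicing — voiced obstruents become voiceless word-finally — gives [tʃ].
The one attested form of 'road', [rapadʒu], shows underlying /rapadʒ/. Applying the same rule word-finally gives [rapatʃ].

[rapatʃ]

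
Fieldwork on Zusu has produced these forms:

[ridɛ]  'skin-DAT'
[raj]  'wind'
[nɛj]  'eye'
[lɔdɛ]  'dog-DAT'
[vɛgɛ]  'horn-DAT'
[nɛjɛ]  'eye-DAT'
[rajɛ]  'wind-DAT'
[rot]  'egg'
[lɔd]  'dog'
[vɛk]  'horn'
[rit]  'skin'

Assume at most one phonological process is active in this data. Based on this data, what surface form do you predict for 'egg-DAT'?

[rodɛ]

The root 'skin' surfaces as [ridɛ] and [rit], with a stem-final [d] ~ [t] alternation.
But 'dog' keeps [d] in both environments ([lɔdɛ], [lɔd]), so there is no rule changing /d/ to [t] in isolation.
The underlying segment must be /t/; voiceless stops become voiced between vowels, yielding [d] there.
From [rot] the stem 'egg' is /rot/; between vowels this yields [rodɛ].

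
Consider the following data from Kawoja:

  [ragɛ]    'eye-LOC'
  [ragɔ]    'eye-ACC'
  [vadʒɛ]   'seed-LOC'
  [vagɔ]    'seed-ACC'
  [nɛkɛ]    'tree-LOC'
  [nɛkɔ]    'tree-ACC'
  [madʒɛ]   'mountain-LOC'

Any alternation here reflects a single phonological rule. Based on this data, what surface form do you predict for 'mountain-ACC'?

In [vadʒɛ] and [vagɔ] the final segment of 'seed' alternates: [dʒ] ~ [g].
If /g/ were underlying and a rule turned it into [dʒ] before the LOC suffix, 'eye' would also alternate; but it has [g] in both [ragɛ] and [ragɔ].
So /dʒ/ is underlying, and a rule of depalatalization — palato-alveolar /dʒ/ becomes [g] when no front vowel follows — gives [g].
From [madʒɛ] the stem 'mountain' is /madʒ/; when no front vowel follows this yields [magɔ].

[magɔ]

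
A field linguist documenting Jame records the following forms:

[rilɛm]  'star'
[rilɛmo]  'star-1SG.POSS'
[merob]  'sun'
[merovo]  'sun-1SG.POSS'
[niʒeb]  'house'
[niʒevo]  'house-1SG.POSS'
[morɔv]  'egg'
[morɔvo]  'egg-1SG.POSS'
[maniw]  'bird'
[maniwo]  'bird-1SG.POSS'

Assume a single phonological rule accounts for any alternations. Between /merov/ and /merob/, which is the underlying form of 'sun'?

/merob/

The root 'sun' surfaces as [merob] and [merovo], with a stem-final [b] ~ [v] alternation.
If /v/ were underlying and a rule turned it into [b] in isolation, 'egg' would also alternate; but it has [v] in both [morɔv] and [morɔvo].
The alternation reflects intervocalic spirantization: voiced stops become fricatives between vowels. /b/ is underlying.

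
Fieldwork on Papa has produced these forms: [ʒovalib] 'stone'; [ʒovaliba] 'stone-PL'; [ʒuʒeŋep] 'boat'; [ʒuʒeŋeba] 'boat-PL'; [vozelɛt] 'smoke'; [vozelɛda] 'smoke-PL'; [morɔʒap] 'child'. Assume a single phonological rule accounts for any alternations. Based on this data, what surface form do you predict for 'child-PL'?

The stem for 'boat' ends in [p] in [ʒuʒeŋep] but [b] in [ʒuʒeŋeba].
But 'stone' keeps [b] in both environments ([ʒovalib], [ʒovaliba]), so there is no rule changing /b/ to [p] in isolation.
So /p/ is underlying, and a rule of intervocalic voicing — voiceless stops become voiced between vowels — gives [b].
From [morɔʒap] the stem 'child' is /morɔʒap/; between vowels this yields [morɔʒaba].

[morɔʒaba]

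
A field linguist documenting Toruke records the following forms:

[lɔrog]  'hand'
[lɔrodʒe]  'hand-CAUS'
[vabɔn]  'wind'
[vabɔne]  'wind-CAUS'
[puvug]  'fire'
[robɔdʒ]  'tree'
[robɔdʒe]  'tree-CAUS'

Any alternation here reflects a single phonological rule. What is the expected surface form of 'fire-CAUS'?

In [lɔrog] and [lɔrodʒe] the final segment of 'hand' alternates: [g] ~ [dʒ].
The stem 'tree' ([robɔdʒ], [robɔdʒe]) shows [dʒ] unchanged in both environments, so [dʒ] cannot be basic with [g] derived in isolation.
Therefore /g/ is basic and [dʒ] is derived by palatalization before a front vowel (/g/ becomes palato-alveolar [dʒ] before a front vowel).
From [puvug] the stem 'fire' is /puvug/; before a front vowel this yields [puvudʒe].

[puvudʒe]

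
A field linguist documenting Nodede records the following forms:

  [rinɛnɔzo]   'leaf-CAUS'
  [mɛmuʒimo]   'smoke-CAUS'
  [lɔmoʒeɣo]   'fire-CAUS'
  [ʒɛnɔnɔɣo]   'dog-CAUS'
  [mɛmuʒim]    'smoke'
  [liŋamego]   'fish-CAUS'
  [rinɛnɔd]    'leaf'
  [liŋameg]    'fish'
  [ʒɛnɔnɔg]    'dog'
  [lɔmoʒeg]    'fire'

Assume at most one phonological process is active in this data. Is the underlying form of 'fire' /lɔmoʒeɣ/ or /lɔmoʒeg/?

The root 'fire' surfaces as [lɔmoʒeg] and [lɔmoʒeɣo], with a stem-final [g] ~ [ɣ] alternation.
If /g/ were underlying and a rule turned it into [ɣ] before the CAUS suffix, 'fish' would also alternate; but it has [g] in both [liŋameg] and [liŋamego].
The underlying segment must be /ɣ/; voiced fricatives become stops word-finally, yielding [g] there.

/lɔmoʒeɣ/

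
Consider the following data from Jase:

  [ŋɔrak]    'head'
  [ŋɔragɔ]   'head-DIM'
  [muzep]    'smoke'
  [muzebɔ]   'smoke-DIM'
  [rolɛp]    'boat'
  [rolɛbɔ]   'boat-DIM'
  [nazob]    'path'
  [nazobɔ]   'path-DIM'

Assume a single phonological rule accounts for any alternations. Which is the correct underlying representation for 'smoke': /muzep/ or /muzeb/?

The stem for 'smoke' ends in [p] in [muzep] but [b] in [muzebɔ].
The stem 'path' ([nazob], [nazobɔ]) shows [b] unchanged in both environments, so [b] cannot be basic with [p] derived in isolation.
So /p/ is underlying, and a rule of intervocalic voicing — voiceless stops become voiced between vowels — gives [b].

/muzep/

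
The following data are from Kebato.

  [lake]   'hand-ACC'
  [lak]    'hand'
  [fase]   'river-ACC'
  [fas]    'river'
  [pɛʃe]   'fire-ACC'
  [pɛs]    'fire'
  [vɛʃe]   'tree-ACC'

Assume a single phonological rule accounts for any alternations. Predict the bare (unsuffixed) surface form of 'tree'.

'fire' shows [ʃ] ~ [s] at the end of the stem ([pɛʃe] vs [pɛs]).
If /s/ were underlying and a rule turned it into [ʃ] before the ACC suffix, 'river' would also alternate; but it has [s] in both [fase] and [fas].
The underlying segment must be /ʃ/; palato-alveolar /ʃ/ becomes [s] when no front vowel follows, yielding [s] there.
The one attested form of 'tree', [vɛʃe], shows underlying /vɛʃ/. Applying the same rule when no front vowel follows gives [vɛs].

[vɛs]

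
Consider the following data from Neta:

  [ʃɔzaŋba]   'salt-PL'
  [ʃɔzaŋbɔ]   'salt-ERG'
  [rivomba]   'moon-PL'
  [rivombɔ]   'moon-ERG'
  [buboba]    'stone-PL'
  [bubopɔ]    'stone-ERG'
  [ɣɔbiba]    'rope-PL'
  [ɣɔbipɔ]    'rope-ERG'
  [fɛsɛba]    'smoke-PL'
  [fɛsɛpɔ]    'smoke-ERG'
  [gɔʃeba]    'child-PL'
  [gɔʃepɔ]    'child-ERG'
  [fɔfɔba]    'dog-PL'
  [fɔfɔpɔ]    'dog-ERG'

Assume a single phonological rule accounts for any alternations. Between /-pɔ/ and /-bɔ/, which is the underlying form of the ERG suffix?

/-pɔ/

The ERG morpheme has two allomorphs, [-bɔ] and [-pɔ].
By contrast the PL suffix keeps its initial [b] throughout — that segment must be underlying.
The ERG suffix is therefore /-pɔ/ underlyingly, with post-nasal voicing: voiceless stops become voiced after a nasal.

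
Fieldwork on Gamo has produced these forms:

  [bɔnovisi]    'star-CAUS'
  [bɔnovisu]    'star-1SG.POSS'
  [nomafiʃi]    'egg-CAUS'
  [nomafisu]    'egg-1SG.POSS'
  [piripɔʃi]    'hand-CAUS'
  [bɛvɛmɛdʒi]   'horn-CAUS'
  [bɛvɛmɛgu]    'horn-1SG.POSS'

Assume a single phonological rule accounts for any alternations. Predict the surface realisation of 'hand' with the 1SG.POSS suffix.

[piripɔsu]

In [nomafiʃi] and [nomafisu] the final segment of 'egg' alternates: [ʃ] ~ [s].
Compare 'star', with invariant [s] in [bɔnovisi] and [bɔnovisu]: an analysis with underlying /s/ and a rule producing [ʃ] before the CAUS suffix would wrongly predict alternation here too.
So /ʃ/ is underlying, and a rule of depalatalization — palato-alveolar /dʒ/ and /ʃ/ become [g] and [s] when no front vowel follows — gives [s].
From [piripɔʃi] the stem 'hand' is /piripɔʃ/; when no front vowel follows this yields [piripɔsu].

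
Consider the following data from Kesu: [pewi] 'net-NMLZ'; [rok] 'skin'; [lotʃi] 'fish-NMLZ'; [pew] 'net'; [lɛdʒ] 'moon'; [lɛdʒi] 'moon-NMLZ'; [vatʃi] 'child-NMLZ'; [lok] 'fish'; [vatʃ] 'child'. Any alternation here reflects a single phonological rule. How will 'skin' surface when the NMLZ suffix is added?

[rotʃi]

The root 'fish' surfaces as [lotʃi] and [lok], with a stem-final [tʃ] ~ [k] alternation.
But 'child' keeps [tʃ] in both environments ([vatʃi], [vatʃ]), so there is no rule changing /tʃ/ to [k] in isolation.
The underlying segment must be /k/; /k/ becomes palato-alveolar [tʃ] before a front vowel, yielding [tʃ] there.
The one attested form of 'skin', [rok], shows underlying /rok/. Applying the same rule before a front vowel gives [rotʃi].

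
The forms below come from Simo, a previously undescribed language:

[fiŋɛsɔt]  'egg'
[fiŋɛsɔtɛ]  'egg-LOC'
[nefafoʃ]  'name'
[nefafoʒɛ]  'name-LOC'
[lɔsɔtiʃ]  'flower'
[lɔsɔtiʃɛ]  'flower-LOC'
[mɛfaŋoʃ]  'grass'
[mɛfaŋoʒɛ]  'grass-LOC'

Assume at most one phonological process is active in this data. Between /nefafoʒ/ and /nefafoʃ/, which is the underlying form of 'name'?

/nefafoʒ/

'name' shows [ʃ] ~ [ʒ] at the end of the stem ([nefafoʃ] vs [nefafoʒɛ]).
The stem 'flower' ([lɔsɔtiʃ], [lɔsɔtiʃɛ]) shows [ʃ] unchanged in both environments, so [ʃ] cannot be basic with [ʒ] derived before the LOC suffix.
The alternation reflects word-final obstruent devoicing: voiced obstruents become voiceless word-finally. /ʒ/ is underlying.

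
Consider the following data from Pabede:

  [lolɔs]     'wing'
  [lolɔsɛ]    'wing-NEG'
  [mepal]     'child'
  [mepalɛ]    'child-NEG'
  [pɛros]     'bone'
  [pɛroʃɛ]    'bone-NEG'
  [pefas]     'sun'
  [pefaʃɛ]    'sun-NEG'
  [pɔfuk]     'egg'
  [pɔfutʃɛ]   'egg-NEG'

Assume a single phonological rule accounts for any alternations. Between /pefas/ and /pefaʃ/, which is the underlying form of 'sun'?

/pefaʃ/

The stem for 'sun' ends in [s] in [pefas] but [ʃ] in [pefaʃɛ].
Compare 'wing', with invariant [s] in [lolɔs] and [lolɔsɛ]: an analysis with underlying /s/ and a rule producing [ʃ] before the NEG suffix would wrongly predict alternation here too.
Therefore /ʃ/ is basic and [s] is derived by depalatalization (palato-alveolar /tʃ/ and /ʃ/ become [k] and [s] when no front vowel follows).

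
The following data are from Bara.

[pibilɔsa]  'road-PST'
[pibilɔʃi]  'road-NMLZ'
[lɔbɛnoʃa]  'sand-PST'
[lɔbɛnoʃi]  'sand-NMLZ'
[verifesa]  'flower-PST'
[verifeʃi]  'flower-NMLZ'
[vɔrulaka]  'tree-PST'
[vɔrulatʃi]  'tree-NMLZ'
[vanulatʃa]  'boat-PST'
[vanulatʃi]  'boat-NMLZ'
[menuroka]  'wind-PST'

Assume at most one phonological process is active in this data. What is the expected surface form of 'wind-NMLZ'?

[menurotʃi]

The stem for 'tree' ends in [k] in [vɔrulaka] but [tʃ] in [vɔrulatʃi].
Compare 'boat', with invariant [tʃ] in [vanulatʃa] and [vanulatʃi]: an analysis with underlying /tʃ/ and a rule producing [k] before the PST suffix would wrongly predict alternation here too.
The underlying segment must be /k/; /k/ and /s/ become palato-alveolar [tʃ] and [ʃ] before a front vowel, yielding [tʃ] there.
The one attested form of 'wind', [menuroka], shows underlying /menurok/. Applying the same rule before a front vowel gives [menurotʃi].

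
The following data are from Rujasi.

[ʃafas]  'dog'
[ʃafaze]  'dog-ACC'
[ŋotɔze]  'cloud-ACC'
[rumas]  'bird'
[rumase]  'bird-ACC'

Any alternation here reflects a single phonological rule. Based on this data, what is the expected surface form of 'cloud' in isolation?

In [ʃafas] and [ʃafaze] the final segment of 'dog' alternates: [s] ~ [z].
The stem 'bird' ([rumas], [rumase]) shows [s] unchanged in both environments, so [s] cannot be basic with [z] derived before the ACC suffix.
So /z/ is underlying, and a rule of word-final obstruent devoicing — voiced obstruents become voiceless word-finally — gives [s].
The one attested form of 'cloud', [ŋotɔze], shows underlying /ŋotɔz/. Applying the same rule word-finally gives [ŋotɔs].

[ŋotɔs]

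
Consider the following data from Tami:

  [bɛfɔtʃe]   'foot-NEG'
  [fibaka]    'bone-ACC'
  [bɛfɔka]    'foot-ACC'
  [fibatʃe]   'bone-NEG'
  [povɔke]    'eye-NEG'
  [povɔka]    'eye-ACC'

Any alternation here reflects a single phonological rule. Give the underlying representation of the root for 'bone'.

/fibatʃ/

'bone' shows [tʃ] ~ [k] at the end of the stem ([fibatʃe] vs [fibaka]).
If /k/ were underlying and a rule turned it into [tʃ] before the NEG suffix, 'eye' would also alternate; but it has [k] in both [povɔke] and [povɔka].
So /tʃ/ is underlying, and a rule of depalatalization — palato-alveolar /tʃ/ becomes [k] when no front vowel follows — gives [k].
The underlying form of 'bone' is therefore /fibatʃ/.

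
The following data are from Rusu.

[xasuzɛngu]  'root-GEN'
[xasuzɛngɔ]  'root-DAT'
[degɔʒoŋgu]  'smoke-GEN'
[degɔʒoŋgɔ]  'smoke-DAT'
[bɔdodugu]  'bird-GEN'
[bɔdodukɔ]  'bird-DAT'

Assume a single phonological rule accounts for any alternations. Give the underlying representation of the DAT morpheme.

The DAT morpheme has two allomorphs, [-gɔ] and [-kɔ].
The GEN suffix, which begins with [g], is invariant after every stem; so [g] is not altered by any rule here.
The DAT suffix is therefore /-kɔ/ underlyingly, with post-nasal voicing: voiceless stops become voiced after a nasal.

/-kɔ/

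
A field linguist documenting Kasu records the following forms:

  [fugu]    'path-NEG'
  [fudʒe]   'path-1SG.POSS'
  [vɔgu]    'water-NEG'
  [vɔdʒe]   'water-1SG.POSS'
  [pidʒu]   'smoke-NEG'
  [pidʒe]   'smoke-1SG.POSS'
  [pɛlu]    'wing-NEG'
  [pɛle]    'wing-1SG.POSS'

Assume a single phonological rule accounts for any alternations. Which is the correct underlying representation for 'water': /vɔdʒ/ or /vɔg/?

In [vɔgu] and [vɔdʒe] the final segment of 'water' alternates: [g] ~ [dʒ].
Compare 'smoke', with invariant [dʒ] in [pidʒu] and [pidʒe]: an analysis with underlying /dʒ/ and a rule producing [g] before the NEG suffix would wrongly predict alternation here too.
Therefore /g/ is basic and [dʒ] is derived by palatalization before a front vowel (/g/ becomes palato-alveolar [dʒ] before a front vowel).

/vɔg/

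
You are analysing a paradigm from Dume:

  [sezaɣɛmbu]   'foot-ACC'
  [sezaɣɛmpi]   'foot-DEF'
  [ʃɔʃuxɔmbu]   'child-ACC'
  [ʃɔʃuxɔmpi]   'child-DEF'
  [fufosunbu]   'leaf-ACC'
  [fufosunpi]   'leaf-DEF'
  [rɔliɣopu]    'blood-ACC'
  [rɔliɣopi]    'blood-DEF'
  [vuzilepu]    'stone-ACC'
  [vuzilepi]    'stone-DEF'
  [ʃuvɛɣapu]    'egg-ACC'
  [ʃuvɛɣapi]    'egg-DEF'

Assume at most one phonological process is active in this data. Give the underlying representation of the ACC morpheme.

/-bu/

The ACC morpheme has two allomorphs, [-bu] and [-pu].
The DEF suffix, which begins with [p], is invariant after every stem; so [p] is not altered by any rule here.
So the underlying form is /-bu/, and voiced stops become voiceless after a vowel.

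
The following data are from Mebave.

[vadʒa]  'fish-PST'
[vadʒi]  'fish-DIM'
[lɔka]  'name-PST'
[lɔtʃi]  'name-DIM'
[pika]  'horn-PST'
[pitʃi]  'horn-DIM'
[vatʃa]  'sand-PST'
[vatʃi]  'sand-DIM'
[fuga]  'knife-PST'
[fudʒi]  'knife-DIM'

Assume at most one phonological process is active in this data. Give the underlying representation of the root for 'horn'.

The root 'horn' surfaces as [pika] and [pitʃi], with a stem-final [k] ~ [tʃ] alternation.
Compare 'sand', with invariant [tʃ] in [vatʃa] and [vatʃi]: an analysis with underlying /tʃ/ and a rule producing [k] before the PST suffix would wrongly predict alternation here too.
So /k/ is underlying, and a rule of palatalization before a front vowel — /k/ and /g/ become palato-alveolar [tʃ] and [dʒ] before a front vowel — gives [tʃ].

/pik/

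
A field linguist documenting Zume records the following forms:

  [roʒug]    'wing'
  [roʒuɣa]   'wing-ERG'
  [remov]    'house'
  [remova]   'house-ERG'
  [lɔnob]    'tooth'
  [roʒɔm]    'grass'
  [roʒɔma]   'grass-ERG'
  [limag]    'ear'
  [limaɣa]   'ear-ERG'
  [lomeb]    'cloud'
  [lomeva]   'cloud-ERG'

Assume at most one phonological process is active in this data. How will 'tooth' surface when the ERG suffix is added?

[lɔnova]

The root 'cloud' surfaces as [lomeb] and [lomeva], with a stem-final [b] ~ [v] alternation.
If /v/ were underlying and a rule turned it into [b] in isolation, 'house' would also alternate; but it has [v] in both [remov] and [remova].
Therefore /b/ is basic and [v] is derived by intervocalic spirantization (voiced stops become fricatives between vowels).
From [lɔnob] the stem 'tooth' is /lɔnob/; between vowels this yields [lɔnova].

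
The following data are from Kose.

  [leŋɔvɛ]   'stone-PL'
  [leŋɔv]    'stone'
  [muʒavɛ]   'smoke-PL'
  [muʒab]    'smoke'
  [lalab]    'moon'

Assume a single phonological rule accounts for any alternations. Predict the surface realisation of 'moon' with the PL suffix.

The root 'smoke' surfaces as [muʒavɛ] and [muʒab], with a stem-final [v] ~ [b] alternation.
Compare 'stone', with invariant [v] in [leŋɔvɛ] and [leŋɔv]: an analysis with underlying /v/ and a rule producing [b] in isolation would wrongly predict alternation here too.
Therefore /b/ is basic and [v] is derived by intervocalic spirantization (voiced stops become fricatives between vowels).
The one attested form of 'moon', [lalab], shows underlying /lalab/. Applying the same rule between vowels gives [lalavɛ].

[lalavɛ]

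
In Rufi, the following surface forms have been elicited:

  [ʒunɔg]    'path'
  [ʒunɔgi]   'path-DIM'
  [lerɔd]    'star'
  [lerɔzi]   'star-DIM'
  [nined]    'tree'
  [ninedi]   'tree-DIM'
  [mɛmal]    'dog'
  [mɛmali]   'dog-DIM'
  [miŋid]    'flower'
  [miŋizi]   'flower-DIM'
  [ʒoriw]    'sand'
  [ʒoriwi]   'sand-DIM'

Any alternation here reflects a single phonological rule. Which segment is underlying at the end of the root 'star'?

/z/

'star' shows [d] ~ [z] at the end of the stem ([lerɔd] vs [lerɔzi]).
The stem 'tree' ([nined], [ninedi]) shows [d] unchanged in both environments, so [d] cannot be basic with [z] derived before the DIM suffix.
The underlying segment must be /z/; voiced fricatives become stops word-finally, yielding [d] there.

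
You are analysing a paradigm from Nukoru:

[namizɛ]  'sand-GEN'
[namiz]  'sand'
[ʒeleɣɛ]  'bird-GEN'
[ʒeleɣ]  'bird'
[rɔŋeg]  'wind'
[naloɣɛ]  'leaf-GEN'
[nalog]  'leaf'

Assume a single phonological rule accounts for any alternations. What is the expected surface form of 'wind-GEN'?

The stem for 'leaf' ends in [ɣ] in [naloɣɛ] but [g] in [nalog].
If /ɣ/ were underlying and a rule turned it into [g] in isolation, 'bird' would also alternate; but it has [ɣ] in both [ʒeleɣɛ] and [ʒeleɣ].
Therefore /g/ is basic and [ɣ] is derived by intervocalic spirantization (voiced stops become fricatives between vowels).
The one attested form of 'wind', [rɔŋeg], shows underlying /rɔŋeg/. Applying the same rule between vowels gives [rɔŋeɣɛ].

[rɔŋeɣɛ]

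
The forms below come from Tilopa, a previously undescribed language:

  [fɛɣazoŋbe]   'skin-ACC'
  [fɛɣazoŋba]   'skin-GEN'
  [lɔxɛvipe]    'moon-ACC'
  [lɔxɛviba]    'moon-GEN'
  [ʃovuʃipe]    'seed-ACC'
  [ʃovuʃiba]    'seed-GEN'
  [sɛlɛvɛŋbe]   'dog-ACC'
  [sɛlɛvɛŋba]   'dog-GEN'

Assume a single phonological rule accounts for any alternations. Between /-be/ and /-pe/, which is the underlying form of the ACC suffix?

The ACC morpheme has two allomorphs, [-be] and [-pe].
By contrast the GEN suffix keeps its initial [b] throughout — that segment must be underlying.
So the underlying form is /-pe/, and voiceless stops become voiced after a nasal.

/-pe/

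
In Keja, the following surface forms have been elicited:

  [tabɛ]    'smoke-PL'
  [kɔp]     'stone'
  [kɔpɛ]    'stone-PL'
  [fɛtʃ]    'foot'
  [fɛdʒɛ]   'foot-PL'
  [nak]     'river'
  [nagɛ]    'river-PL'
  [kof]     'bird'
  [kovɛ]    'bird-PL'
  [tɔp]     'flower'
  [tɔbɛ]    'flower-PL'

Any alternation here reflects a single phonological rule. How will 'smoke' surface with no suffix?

[tap]

'flower' shows [p] ~ [b] at the end of the stem ([tɔp] vs [tɔbɛ]).
The stem 'stone' ([kɔp], [kɔpɛ]) shows [p] unchanged in both environments, so [p] cannot be basic with [b] derived before the PL suffix.
The underlying segment must be /b/; voiced obstruents become voiceless word-finally, yielding [p] there.
From [tabɛ] the stem 'smoke' is /tab/; word-finally this yields [tap].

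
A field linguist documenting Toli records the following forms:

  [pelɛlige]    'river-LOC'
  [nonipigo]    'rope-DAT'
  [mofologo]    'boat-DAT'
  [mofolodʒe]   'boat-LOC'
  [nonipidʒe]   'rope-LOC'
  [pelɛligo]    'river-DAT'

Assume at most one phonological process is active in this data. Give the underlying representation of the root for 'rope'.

/nonipidʒ/

In [nonipigo] and [nonipidʒe] the final segment of 'rope' alternates: [g] ~ [dʒ].
Compare 'river', with invariant [g] in [pelɛligo] and [pelɛlige]: an analysis with underlying /g/ and a rule producing [dʒ] before the LOC suffix would wrongly predict alternation here too.
Therefore /dʒ/ is basic and [g] is derived by depalatalization (palato-alveolar /dʒ/ becomes [g] when no front vowel follows).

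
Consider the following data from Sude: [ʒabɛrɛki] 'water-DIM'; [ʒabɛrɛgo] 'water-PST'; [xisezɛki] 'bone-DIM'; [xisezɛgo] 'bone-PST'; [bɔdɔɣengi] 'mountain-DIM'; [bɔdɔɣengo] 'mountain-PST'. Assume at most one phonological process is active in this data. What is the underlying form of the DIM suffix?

The DIM suffix surfaces as [-gi] and [-ki], depending on the final segment of the stem.
By contrast the PST suffix keeps its initial [g] throughout — that segment must be underlying.
So the underlying form is /-ki/, and voiceless stops become voiced after a nasal.

/-ki/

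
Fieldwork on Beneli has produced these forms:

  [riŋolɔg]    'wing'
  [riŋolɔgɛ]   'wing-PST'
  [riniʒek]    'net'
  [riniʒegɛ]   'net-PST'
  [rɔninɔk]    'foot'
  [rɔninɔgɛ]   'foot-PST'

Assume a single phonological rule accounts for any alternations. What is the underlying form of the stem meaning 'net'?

/riniʒek/

'net' shows [k] ~ [g] at the end of the stem ([riniʒek] vs [riniʒegɛ]).
Compare 'wing', with invariant [g] in [riŋolɔg] and [riŋolɔgɛ]: an analysis with underlying /g/ and a rule producing [k] in isolation would wrongly predict alternation here too.
The underlying segment must be /k/; voiceless stops become voiced between vowels, yielding [g] there.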